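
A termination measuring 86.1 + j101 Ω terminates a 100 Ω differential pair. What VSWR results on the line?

Γ = (Z_L − Z_0)/(Z_L + Z_0) = (-13.9 + j101)/(186.1 + j101)
|Γ| = 102/212 = 0.481
VSWR = (1 + |Γ|)/(1 − |Γ|) = 1.48/0.519

VSWR ≈ 2.86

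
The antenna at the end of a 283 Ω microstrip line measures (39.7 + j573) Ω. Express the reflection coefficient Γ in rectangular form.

Γ = (Z_L − Z_0)/(Z_L + Z_0) = (-243.3 + j573)/(322.7 + j573)

Γ ≈ 0.578 + j0.75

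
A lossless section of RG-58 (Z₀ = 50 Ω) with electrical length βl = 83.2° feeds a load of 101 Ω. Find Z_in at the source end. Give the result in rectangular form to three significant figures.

tan(βl) = tan(83.2°) = 8.39
Z_in = Z_0·(Z_L + jZ_0·tanβl)/(Z_0 + jZ_L·tanβl)
     = 50·(101 + j419)/(50 + j847)

Z_in ≈ 25 − j4.49 Ω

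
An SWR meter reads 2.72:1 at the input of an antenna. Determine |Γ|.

|Γ| ≈ 0.462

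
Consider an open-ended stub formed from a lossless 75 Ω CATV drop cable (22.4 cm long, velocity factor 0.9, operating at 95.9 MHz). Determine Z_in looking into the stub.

Z_in ≈ −j137 Ω

λ = v/f = 0.9·c / 95.9 MHz = 2.82 m
βl = 2π·l/λ = 2π × 0.0796 = 28.6°
tan(βl) = 0.546
For an open-ended stub, Z_in = −jZ_0·cot(βl) = −jZ_0/tan(βl)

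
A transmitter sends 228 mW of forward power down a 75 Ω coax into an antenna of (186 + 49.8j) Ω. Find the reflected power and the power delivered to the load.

P_reflected ≈ 47.8 mW; P_delivered ≈ 180 mW

|Γ| = |(111 + j49.8)/(261 + j49.8)| = 0.458
|Γ|² = 0.21
P_refl = |Γ|²·P_inc = 47.8 mW, P_del = (1 − |Γ|²)·P_inc = 180 mW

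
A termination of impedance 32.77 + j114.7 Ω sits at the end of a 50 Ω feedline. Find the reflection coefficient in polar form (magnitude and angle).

Γ ≈ 0.82 ∠ 44.4°

Γ = (Z_L − Z_0)/(Z_L + Z_0) = (-17.23 + j114.7)/(82.77 + j114.7)
|Γ| = 116/141 = 0.82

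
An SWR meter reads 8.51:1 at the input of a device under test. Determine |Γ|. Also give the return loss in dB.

|Γ| ≈ 0.79; return loss ≈ 2.05 dB

|Γ| = (S − 1)/(S + 1) = (8.51 − 1)/(8.51 + 1) = 7.51/9.51
RL = −20·log₁₀|Γ| = −20·log₁₀(0.79)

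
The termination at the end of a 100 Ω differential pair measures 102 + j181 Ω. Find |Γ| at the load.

|Γ| ≈ 0.667

Γ = (Z_L − Z_0)/(Z_L + Z_0) = (2 + j181)/(202 + j181)
|Γ| = 181/271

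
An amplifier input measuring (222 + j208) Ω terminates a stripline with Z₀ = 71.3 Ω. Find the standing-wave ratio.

VSWR ≈ 6

Γ = (Z_L − Z_0)/(Z_L + Z_0) = (150.7 + j208)/(293.3 + j208)
|Γ| = 257/360 = 0.714
VSWR = (1 + |Γ|)/(1 − |Γ|) = 1.71/0.286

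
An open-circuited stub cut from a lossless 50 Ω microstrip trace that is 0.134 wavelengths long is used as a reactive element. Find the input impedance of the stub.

βl = 2π × 0.134 = 48.2°
tan(βl) = 1.12
For an open-circuited stub, Z_in = −jZ_0·cot(βl) = −jZ_0/tan(βl)

Z_in ≈ −j44.6 Ω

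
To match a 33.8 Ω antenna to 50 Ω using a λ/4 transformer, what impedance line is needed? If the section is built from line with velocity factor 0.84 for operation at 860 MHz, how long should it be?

Z_qwt ≈ 41.1 Ω; length ≈ 7.33 cm

Z_qwt = √(Z_0·R_L) = √(50 × 33.8) = √1690
λ = 0.84·c/f = 0.293 m, so l = λ/4 = 0.0733 m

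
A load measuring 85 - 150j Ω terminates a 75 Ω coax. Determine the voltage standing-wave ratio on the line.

VSWR ≈ 5.36

Γ = (Z_L − Z_0)/(Z_L + Z_0) = (10 − j150)/(160 − j150)
|Γ| = 150/219 = 0.685
VSWR = (1 + |Γ|)/(1 − |Γ|) = 1.69/0.315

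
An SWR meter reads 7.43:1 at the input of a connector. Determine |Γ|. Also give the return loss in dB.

|Γ| = (S − 1)/(S + 1) = (7.43 − 1)/(7.43 + 1) = 6.43/8.43
RL = −20·log₁₀|Γ| = −20·log₁₀(0.763)

|Γ| ≈ 0.763; return loss ≈ 2.35 dB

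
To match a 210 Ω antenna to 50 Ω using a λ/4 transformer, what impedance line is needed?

Z_qwt ≈ 102 Ω

Z_qwt = √(Z_0·R_L) = √(50 × 210) = √10500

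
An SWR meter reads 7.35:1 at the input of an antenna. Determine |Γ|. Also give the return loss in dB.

|Γ| ≈ 0.76; return loss ≈ 2.38 dB

|Γ| = (S − 1)/(S + 1) = (7.35 − 1)/(7.35 + 1) = 6.35/8.35
RL = −20·log₁₀|Γ| = −20·log₁₀(0.76)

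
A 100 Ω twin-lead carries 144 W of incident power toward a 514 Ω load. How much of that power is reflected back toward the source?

Γ = (514 − 100)/(514 + 100) = 0.674
|Γ|² = 0.455
P_refl = |Γ|²·P_inc = 65.5 W, P_del = (1 − |Γ|²)·P_inc = 78.5 W

P_reflected ≈ 65.5 W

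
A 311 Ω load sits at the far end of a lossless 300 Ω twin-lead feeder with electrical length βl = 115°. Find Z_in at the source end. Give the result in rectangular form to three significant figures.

tan(βl) = tan(115°) = -2.14
Z_in = Z_0·(Z_L + jZ_0·tanβl)/(Z_0 + jZ_L·tanβl)
     = 300·(311 − j643)/(300 − j667)

Z_in ≈ 293 + j8.09 Ω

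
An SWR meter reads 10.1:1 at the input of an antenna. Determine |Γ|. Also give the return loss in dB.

|Γ| ≈ 0.82; return loss ≈ 1.73 dB

|Γ| = (S − 1)/(S + 1) = (10.1 − 1)/(10.1 + 1) = 9.1/11.1
RL = −20·log₁₀|Γ| = −20·log₁₀(0.82)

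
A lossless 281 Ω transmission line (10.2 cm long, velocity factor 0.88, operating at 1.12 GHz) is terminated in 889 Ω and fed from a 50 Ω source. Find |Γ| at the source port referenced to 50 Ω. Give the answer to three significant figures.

λ = v/f = 0.88·c / 1.12 GHz = 0.236 m
βl = 2π·l/λ = 2π × 0.433 = 156°
tan(βl) = -0.45
Z_in = Z_0·(Z_L + jZ_0·tanβl)/(Z_0 + jZ_L·tanβl) = 353 + j376 Ω
Γ_s = (Z_in − Z_s)/(Z_in + Z_s) = (303 + j376)/(403 + j376), |Γ_s| = 0.876

|Γ| ≈ 0.876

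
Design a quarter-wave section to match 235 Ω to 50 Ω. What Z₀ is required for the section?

Z_qwt ≈ 108 Ω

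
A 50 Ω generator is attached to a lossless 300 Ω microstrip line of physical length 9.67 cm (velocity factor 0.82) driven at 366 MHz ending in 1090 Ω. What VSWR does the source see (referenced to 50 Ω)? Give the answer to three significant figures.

VSWR ≈ 9.65

λ = v/f = 0.82·c / 366 MHz = 0.672 m
βl = 2π·l/λ = 2π × 0.144 = 51.8°
tan(βl) = 1.27
Z_in = Z_0·(Z_L + jZ_0·tanβl)/(Z_0 + jZ_L·tanβl) = 128 − j208 Ω
Γ_s = (Z_in − Z_s)/(Z_in + Z_s) = (77.7 − j208)/(178 − j208), |Γ_s| = 0.812
VSWR = (1 + |Γ_s|)/(1 − |Γ_s|)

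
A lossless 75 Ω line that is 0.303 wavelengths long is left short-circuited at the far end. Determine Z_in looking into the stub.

Z_in ≈ −j217 Ω

βl = 2π × 0.303 = 109°
tan(βl) = -2.89
For a short-circuited stub, Z_in = jZ_0·tan(βl)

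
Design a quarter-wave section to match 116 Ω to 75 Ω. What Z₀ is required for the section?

Z_qwt ≈ 93.3 Ω

Z_qwt = √(Z_0·R_L) = √(75 × 116) = √8700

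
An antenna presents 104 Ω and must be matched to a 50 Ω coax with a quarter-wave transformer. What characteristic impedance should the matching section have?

Z_qwt ≈ 72.1 Ω

Z_qwt = √(Z_0·R_L) = √(50 × 104) = √5200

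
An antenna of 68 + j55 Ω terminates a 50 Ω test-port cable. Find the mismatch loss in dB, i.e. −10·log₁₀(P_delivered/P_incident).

Γ = (18 + j55)/(118 + j55), |Γ| = 0.445
|Γ|² = 0.198, so P_del/P_inc = 1 − |Γ|² = 0.802
ML = −10·log₁₀(1 − |Γ|²)

mismatch loss ≈ 0.956 dB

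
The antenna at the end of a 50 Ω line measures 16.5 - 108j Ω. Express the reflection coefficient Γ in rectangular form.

Γ ≈ 0.587 − j0.671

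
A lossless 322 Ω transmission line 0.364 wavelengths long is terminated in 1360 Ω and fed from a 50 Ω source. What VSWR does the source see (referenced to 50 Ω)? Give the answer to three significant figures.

VSWR ≈ 12.9

βl = 2π × 0.364 = 131°
tan(βl) = -1.15
Z_in = Z_0·(Z_L + jZ_0·tanβl)/(Z_0 + jZ_L·tanβl) = 129 + j254 Ω
Γ_s = (Z_in − Z_s)/(Z_in + Z_s) = (78.6 + j254)/(179 + j254), |Γ_s| = 0.856
VSWR = (1 + |Γ_s|)/(1 − |Γ_s|)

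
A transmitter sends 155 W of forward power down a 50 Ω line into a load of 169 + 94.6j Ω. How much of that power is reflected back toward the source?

P_reflected ≈ 62.9 W

|Γ| = |(119 + j94.6)/(219 + j94.6)| = 0.637
|Γ|² = 0.406
P_refl = |Γ|²·P_inc = 62.9 W, P_del = (1 − |Γ|²)·P_inc = 92.1 W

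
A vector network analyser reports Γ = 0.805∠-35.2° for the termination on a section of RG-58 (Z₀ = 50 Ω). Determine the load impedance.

Z_L ≈ 52.9 − j140 Ω

Z_L = Z_0·(1 + Γ)/(1 − Γ) = 50·(1.66 − j0.464)/(0.342 + j0.464)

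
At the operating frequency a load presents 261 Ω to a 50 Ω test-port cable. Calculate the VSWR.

VSWR ≈ 5.22

For a purely resistive load, VSWR = R_L/Z_0 or Z_0/R_L (whichever > 1) = 261/50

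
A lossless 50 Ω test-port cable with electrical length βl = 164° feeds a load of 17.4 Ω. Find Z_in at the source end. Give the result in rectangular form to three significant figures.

Z_in ≈ 18.6 − j12.5 Ω

tan(βl) = tan(164°) = -0.287
Z_in = Z_0·(Z_L + jZ_0·tanβl)/(Z_0 + jZ_L·tanβl)
     = 50·(17.4 − j14.3)/(50 − j4.99)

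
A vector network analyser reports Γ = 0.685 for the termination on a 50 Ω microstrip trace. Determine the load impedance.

Z_L ≈ 267 Ω

Z_L = Z_0·(1 + Γ)/(1 − Γ) = 50·(1.69)/(0.315)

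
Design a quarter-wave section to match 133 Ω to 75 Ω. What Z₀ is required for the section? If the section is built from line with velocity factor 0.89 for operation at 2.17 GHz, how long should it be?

Z_qwt = √(Z_0·R_L) = √(75 × 133) = √9975
λ = 0.89·c/f = 0.123 m, so l = λ/4 = 0.0308 m

Z_qwt ≈ 99.9 Ω; length ≈ 3.08 cm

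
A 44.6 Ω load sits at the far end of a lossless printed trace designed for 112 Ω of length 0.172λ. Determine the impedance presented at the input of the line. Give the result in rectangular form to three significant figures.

βl = 2π × 0.172 = 61.9°
tan(βl) = tan(61.9°) = 1.87
Z_in = Z_0·(Z_L + jZ_0·tanβl)/(Z_0 + jZ_L·tanβl)
     = 112·(44.6 + j210)/(112 + j83.6)

Z_in ≈ 129 + j113 Ω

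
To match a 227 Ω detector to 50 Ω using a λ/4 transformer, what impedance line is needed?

Z_qwt = √(Z_0·R_L) = √(50 × 227) = √11350

Z_qwt ≈ 107 Ω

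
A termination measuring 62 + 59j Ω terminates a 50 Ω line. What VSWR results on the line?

Γ = (Z_L − Z_0)/(Z_L + Z_0) = (12 + j59)/(112 + j59)
|Γ| = 60.2/127 = 0.476
VSWR = (1 + |Γ|)/(1 − |Γ|) = 1.48/0.524

VSWR ≈ 2.81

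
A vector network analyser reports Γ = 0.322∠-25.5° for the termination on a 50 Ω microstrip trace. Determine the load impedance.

Z_L = Z_0·(1 + Γ)/(1 − Γ) = 50·(1.29 − j0.139)/(0.709 + j0.139)

Z_L ≈ 85.8 − j26.5 Ω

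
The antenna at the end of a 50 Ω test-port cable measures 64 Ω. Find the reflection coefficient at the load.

Γ = 0.123

Γ = (Z_L − Z_0)/(Z_L + Z_0) = (64 − 50)/(64 + 50) = 14/114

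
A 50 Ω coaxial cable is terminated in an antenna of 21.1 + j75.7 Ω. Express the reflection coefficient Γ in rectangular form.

Γ ≈ 0.341 + j0.702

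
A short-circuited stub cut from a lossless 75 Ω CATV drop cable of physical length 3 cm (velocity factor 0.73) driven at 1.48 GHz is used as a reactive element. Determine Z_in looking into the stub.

λ = v/f = 0.73·c / 1.48 GHz = 0.148 m
βl = 2π·l/λ = 2π × 0.203 = 73°
tan(βl) = 3.27
For a short-circuited stub, Z_in = jZ_0·tan(βl)

Z_in ≈ +j245 Ω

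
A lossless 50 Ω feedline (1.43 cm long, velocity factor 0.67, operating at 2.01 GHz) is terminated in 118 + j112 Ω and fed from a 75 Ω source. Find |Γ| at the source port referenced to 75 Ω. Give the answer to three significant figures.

|Γ| ≈ 0.65

λ = v/f = 0.67·c / 2.01 GHz = 0.1 m
βl = 2π·l/λ = 2π × 0.143 = 51.5°
tan(βl) = 1.26
Z_in = Z_0·(Z_L + jZ_0·tanβl)/(Z_0 + jZ_L·tanβl) = 25.2 − j55.2 Ω
Γ_s = (Z_in − Z_s)/(Z_in + Z_s) = (-49.8 − j55.2)/(100 − j55.2), |Γ_s| = 0.65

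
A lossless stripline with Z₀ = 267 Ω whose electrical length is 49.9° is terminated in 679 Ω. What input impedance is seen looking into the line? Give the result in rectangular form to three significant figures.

tan(βl) = tan(49.9°) = 1.19
Z_in = Z_0·(Z_L + jZ_0·tanβl)/(Z_0 + jZ_L·tanβl)
     = 267·(679 + j317)/(267 + j806)

Z_in ≈ 162 − j171 Ω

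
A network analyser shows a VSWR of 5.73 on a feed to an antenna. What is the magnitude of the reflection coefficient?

|Γ| ≈ 0.703

|Γ| = (S − 1)/(S + 1) = (5.73 − 1)/(5.73 + 1) = 4.73/6.73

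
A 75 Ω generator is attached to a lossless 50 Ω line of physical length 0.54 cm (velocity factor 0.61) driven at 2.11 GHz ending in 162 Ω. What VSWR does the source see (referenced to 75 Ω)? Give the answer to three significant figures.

VSWR ≈ 2.59

λ = v/f = 0.61·c / 2.11 GHz = 0.0867 m
βl = 2π·l/λ = 2π × 0.0623 = 22.4°
tan(βl) = 0.412
Z_in = Z_0·(Z_L + jZ_0·tanβl)/(Z_0 + jZ_L·tanβl) = 68 − j70.3 Ω
Γ_s = (Z_in − Z_s)/(Z_in + Z_s) = (-6.96 − j70.3)/(143 − j70.3), |Γ_s| = 0.443
VSWR = (1 + |Γ_s|)/(1 − |Γ_s|)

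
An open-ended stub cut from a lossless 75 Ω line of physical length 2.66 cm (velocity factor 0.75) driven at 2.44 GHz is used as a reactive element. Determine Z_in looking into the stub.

Z_in ≈ +j18.5 Ω

λ = v/f = 0.75·c / 2.44 GHz = 0.0922 m
βl = 2π·l/λ = 2π × 0.288 = 104°
tan(βl) = -4.06
For an open-ended stub, Z_in = −jZ_0·cot(βl) = −jZ_0/tan(βl)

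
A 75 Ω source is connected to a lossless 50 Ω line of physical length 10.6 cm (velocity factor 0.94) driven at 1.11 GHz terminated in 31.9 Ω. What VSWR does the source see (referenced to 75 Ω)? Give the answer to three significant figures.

VSWR ≈ 2.11

λ = v/f = 0.94·c / 1.11 GHz = 0.254 m
βl = 2π·l/λ = 2π × 0.417 = 150°
tan(βl) = -0.573
Z_in = Z_0·(Z_L + jZ_0·tanβl)/(Z_0 + jZ_L·tanβl) = 37.4 − j15 Ω
Γ_s = (Z_in − Z_s)/(Z_in + Z_s) = (-37.6 − j15)/(112 − j15), |Γ_s| = 0.357
VSWR = (1 + |Γ_s|)/(1 − |Γ_s|)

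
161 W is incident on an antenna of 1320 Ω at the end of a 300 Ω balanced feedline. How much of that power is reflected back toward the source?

Γ = (1320 − 300)/(1320 + 300) = 0.63
|Γ|² = 0.396
P_refl = |Γ|²·P_inc = 63.8 W, P_del = (1 − |Γ|²)·P_inc = 97.2 W

P_reflected ≈ 63.8 W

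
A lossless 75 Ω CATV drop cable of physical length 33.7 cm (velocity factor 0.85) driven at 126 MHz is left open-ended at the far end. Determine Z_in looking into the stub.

λ = v/f = 0.85·c / 126 MHz = 2.02 m
βl = 2π·l/λ = 2π × 0.167 = 59.9°
tan(βl) = 1.73
For an open-ended stub, Z_in = −jZ_0·cot(βl) = −jZ_0/tan(βl)

Z_in ≈ −j43.4 Ω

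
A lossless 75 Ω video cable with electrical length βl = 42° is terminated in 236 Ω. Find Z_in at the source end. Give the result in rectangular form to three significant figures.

tan(βl) = tan(42°) = 0.9
Z_in = Z_0·(Z_L + jZ_0·tanβl)/(Z_0 + jZ_L·tanβl)
     = 75·(236 + j67.5)/(75 + j212)

Z_in ≈ 47.3 − j66.6 Ω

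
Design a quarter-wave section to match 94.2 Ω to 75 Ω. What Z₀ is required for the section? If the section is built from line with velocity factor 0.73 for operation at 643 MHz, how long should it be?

Z_qwt ≈ 84.1 Ω; length ≈ 8.51 cm

Z_qwt = √(Z_0·R_L) = √(75 × 94.2) = √7065
λ = 0.73·c/f = 0.341 m, so l = λ/4 = 0.0851 m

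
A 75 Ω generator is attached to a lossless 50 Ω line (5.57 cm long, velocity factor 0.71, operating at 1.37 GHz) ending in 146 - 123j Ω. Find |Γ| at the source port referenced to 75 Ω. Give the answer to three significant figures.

|Γ| ≈ 0.683

λ = v/f = 0.71·c / 1.37 GHz = 0.155 m
βl = 2π·l/λ = 2π × 0.358 = 129°
tan(βl) = -1.24
Z_in = Z_0·(Z_L + jZ_0·tanβl)/(Z_0 + jZ_L·tanβl) = 21.5 + j52.6 Ω
Γ_s = (Z_in − Z_s)/(Z_in + Z_s) = (-53.5 + j52.6)/(96.5 + j52.6), |Γ_s| = 0.683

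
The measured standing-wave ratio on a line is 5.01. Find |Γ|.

|Γ| ≈ 0.667

|Γ| = (S − 1)/(S + 1) = (5.01 − 1)/(5.01 + 1) = 4.01/6.01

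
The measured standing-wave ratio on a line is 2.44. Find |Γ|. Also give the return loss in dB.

|Γ| = (S − 1)/(S + 1) = (2.44 − 1)/(2.44 + 1) = 1.44/3.44
RL = −20·log₁₀|Γ| = −20·log₁₀(0.419)

|Γ| ≈ 0.419; return loss ≈ 7.56 dB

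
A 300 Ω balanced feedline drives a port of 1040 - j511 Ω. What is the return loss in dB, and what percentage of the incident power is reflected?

Γ = (740 − j511)/(1340 − j511), |Γ| = 0.627
RL = −20·log₁₀(0.627) = 4.05 dB
P_refl/P_inc = |Γ|² = 0.393

RL ≈ 4.05 dB; 39.3% of incident power reflected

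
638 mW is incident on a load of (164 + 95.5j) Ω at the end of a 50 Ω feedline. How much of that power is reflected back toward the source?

P_reflected ≈ 257 mW

|Γ| = |(114 + j95.5)/(214 + j95.5)| = 0.635
|Γ|² = 0.403
P_refl = |Γ|²·P_inc = 257 mW, P_del = (1 − |Γ|²)·P_inc = 381 mW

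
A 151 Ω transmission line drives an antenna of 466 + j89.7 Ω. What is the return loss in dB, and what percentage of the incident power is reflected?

RL ≈ 5.59 dB; 27.6% of incident power reflected

Γ = (315 + j89.7)/(617 + j89.7), |Γ| = 0.525
RL = −20·log₁₀(0.525) = 5.59 dB
P_refl/P_inc = |Γ|² = 0.276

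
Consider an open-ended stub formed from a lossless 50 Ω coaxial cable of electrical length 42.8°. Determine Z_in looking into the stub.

tan(βl) = 0.926
For an open-ended stub, Z_in = −jZ_0·cot(βl) = −jZ_0/tan(βl)

Z_in ≈ −j54 Ω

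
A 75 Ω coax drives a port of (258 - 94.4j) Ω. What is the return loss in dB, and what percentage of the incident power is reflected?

Γ = (183 − j94.4)/(333 − j94.4), |Γ| = 0.595
RL = −20·log₁₀(0.595) = 4.51 dB
P_refl/P_inc = |Γ|² = 0.354

RL ≈ 4.51 dB; 35.4% of incident power reflected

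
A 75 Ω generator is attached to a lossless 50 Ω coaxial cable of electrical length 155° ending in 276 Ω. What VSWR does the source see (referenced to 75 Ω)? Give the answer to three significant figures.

tan(βl) = -0.466
Z_in = Z_0·(Z_L + jZ_0·tanβl)/(Z_0 + jZ_L·tanβl) = 44.1 + j90.1 Ω
Γ_s = (Z_in − Z_s)/(Z_in + Z_s) = (-30.9 + j90.1)/(119 + j90.1), |Γ_s| = 0.638
VSWR = (1 + |Γ_s|)/(1 − |Γ_s|)

VSWR ≈ 4.53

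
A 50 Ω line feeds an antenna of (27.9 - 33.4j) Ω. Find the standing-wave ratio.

Γ = (Z_L − Z_0)/(Z_L + Z_0) = (-22.1 − j33.4)/(77.9 − j33.4)
|Γ| = 40/84.8 = 0.473
VSWR = (1 + |Γ|)/(1 − |Γ|) = 1.47/0.527

VSWR ≈ 2.79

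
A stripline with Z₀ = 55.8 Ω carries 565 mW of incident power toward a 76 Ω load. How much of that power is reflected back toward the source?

P_reflected ≈ 13.3 mW

Γ = (76 − 55.8)/(76 + 55.8) = 0.153
|Γ|² = 0.0235
P_refl = |Γ|²·P_inc = 13.3 mW, P_del = (1 − |Γ|²)·P_inc = 552 mW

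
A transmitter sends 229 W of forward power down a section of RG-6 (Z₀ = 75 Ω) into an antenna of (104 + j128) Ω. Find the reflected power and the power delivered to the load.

P_reflected ≈ 81.5 W; P_delivered ≈ 148 W

|Γ| = |(29 + j128)/(179 + j128)| = 0.596
|Γ|² = 0.356
P_refl = |Γ|²·P_inc = 81.5 W, P_del = (1 − |Γ|²)·P_inc = 148 W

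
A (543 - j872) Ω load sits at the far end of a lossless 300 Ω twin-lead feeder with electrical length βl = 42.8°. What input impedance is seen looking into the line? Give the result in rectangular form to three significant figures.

Z_in ≈ 61.4 − j189 Ω

tan(βl) = tan(42.8°) = 0.926
Z_in = Z_0·(Z_L + jZ_0·tanβl)/(Z_0 + jZ_L·tanβl)
     = 300·(543 − j594)/(1110 + j503)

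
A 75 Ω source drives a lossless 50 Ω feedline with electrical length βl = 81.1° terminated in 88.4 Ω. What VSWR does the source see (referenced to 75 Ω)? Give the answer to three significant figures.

tan(βl) = 6.39
Z_in = Z_0·(Z_L + jZ_0·tanβl)/(Z_0 + jZ_L·tanβl) = 28.7 − j5.28 Ω
Γ_s = (Z_in − Z_s)/(Z_in + Z_s) = (-46.3 − j5.28)/(104 − j5.28), |Γ_s| = 0.448
VSWR = (1 + |Γ_s|)/(1 − |Γ_s|)

VSWR ≈ 2.62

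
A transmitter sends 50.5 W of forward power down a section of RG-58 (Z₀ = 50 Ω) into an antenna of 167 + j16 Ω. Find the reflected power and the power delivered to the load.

P_reflected ≈ 14.9 W; P_delivered ≈ 35.6 W

|Γ| = |(117 + j16)/(217 + j16)| = 0.543
|Γ|² = 0.295
P_refl = |Γ|²·P_inc = 14.9 W, P_del = (1 − |Γ|²)·P_inc = 35.6 W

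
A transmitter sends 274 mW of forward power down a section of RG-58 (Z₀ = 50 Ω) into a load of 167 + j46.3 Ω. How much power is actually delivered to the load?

|Γ| = |(117 + j46.3)/(217 + j46.3)| = 0.567
|Γ|² = 0.322
P_refl = |Γ|²·P_inc = 88.1 mW, P_del = (1 − |Γ|²)·P_inc = 186 mW

P_delivered ≈ 186 mW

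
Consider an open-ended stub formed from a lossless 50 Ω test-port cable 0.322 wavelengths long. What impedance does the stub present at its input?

Z_in ≈ +j24.3 Ω

βl = 2π × 0.322 = 116°
tan(βl) = -2.06
For an open-ended stub, Z_in = −jZ_0·cot(βl) = −jZ_0/tan(βl)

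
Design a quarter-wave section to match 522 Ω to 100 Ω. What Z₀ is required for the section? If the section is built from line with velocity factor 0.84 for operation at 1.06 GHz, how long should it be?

Z_qwt ≈ 228 Ω; length ≈ 5.94 cm

Z_qwt = √(Z_0·R_L) = √(100 × 522) = √52200
λ = 0.84·c/f = 0.238 m, so l = λ/4 = 0.0594 m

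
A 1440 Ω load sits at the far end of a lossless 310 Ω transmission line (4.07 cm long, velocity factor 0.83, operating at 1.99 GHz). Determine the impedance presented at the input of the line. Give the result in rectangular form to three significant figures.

Z_in ≈ 83.2 + j149 Ω

λ = v/f = 0.83·c / 1.99 GHz = 0.125 m
βl = 2π·l/λ = 2π × 0.325 = 117°
tan(βl) = tan(117°) = -1.95
Z_in = Z_0·(Z_L + jZ_0·tanβl)/(Z_0 + jZ_L·tanβl)
     = 310·(1440 − j606)/(310 − j2810)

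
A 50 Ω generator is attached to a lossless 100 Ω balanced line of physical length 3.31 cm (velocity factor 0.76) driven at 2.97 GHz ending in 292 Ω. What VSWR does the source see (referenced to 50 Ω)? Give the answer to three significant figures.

VSWR ≈ 5.14

λ = v/f = 0.76·c / 2.97 GHz = 0.0768 m
βl = 2π·l/λ = 2π × 0.431 = 155°
tan(βl) = -0.462
Z_in = Z_0·(Z_L + jZ_0·tanβl)/(Z_0 + jZ_L·tanβl) = 126 + j123 Ω
Γ_s = (Z_in − Z_s)/(Z_in + Z_s) = (75.8 + j123)/(176 + j123), |Γ_s| = 0.674
VSWR = (1 + |Γ_s|)/(1 − |Γ_s|)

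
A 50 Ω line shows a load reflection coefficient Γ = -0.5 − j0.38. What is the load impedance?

Z_L = Z_0·(1 + Γ)/(1 − Γ) = 50·(0.5 − j0.38)/(1.5 + j0.38)

Z_L ≈ 12.6 − j15.9 Ω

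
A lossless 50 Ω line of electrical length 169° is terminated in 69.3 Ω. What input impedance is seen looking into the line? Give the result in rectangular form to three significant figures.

Z_in ≈ 67.1 + j8.35 Ω

tan(βl) = tan(169°) = -0.194
Z_in = Z_0·(Z_L + jZ_0·tanβl)/(Z_0 + jZ_L·tanβl)
     = 50·(69.3 − j9.72)/(50 − j13.5)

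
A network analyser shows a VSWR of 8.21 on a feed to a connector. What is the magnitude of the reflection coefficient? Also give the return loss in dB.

|Γ| = (S − 1)/(S + 1) = (8.21 − 1)/(8.21 + 1) = 7.21/9.21
RL = −20·log₁₀|Γ| = −20·log₁₀(0.783)

|Γ| ≈ 0.783; return loss ≈ 2.13 dB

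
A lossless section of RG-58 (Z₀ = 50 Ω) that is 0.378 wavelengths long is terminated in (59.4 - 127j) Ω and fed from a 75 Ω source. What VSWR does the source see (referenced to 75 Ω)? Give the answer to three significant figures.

βl = 2π × 0.378 = 136°
tan(βl) = -0.963
Z_in = Z_0·(Z_L + jZ_0·tanβl)/(Z_0 + jZ_L·tanβl) = 33.7 + j94.5 Ω
Γ_s = (Z_in − Z_s)/(Z_in + Z_s) = (-41.3 + j94.5)/(109 + j94.5), |Γ_s| = 0.716
VSWR = (1 + |Γ_s|)/(1 − |Γ_s|)

VSWR ≈ 6.05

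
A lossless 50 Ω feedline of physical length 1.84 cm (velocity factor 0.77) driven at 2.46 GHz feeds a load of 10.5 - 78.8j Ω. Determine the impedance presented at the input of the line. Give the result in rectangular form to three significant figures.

Z_in ≈ 3.14 + j11.1 Ω

λ = v/f = 0.77·c / 2.46 GHz = 0.0939 m
βl = 2π·l/λ = 2π × 0.196 = 70.5°
tan(βl) = tan(70.5°) = 2.83
Z_in = Z_0·(Z_L + jZ_0·tanβl)/(Z_0 + jZ_L·tanβl)
     = 50·(10.5 + j62.7)/(273 + j29.7)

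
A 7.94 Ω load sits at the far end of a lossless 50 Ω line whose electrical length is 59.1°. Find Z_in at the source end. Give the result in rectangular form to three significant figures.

tan(βl) = tan(59.1°) = 1.67
Z_in = Z_0·(Z_L + jZ_0·tanβl)/(Z_0 + jZ_L·tanβl)
     = 50·(7.94 + j83.5)/(50 + j13.3)

Z_in ≈ 28.1 + j76.1 Ω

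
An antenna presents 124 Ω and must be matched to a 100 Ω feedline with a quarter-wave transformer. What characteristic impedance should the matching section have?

Z_qwt = √(Z_0·R_L) = √(100 × 124) = √12400

Z_qwt ≈ 111 Ω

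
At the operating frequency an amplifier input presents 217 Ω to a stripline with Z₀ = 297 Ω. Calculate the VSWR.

Γ = (217 − 297)/(217 + 297) = -0.156
VSWR = (1 + 0.156)/(1 − 0.156)

VSWR ≈ 1.37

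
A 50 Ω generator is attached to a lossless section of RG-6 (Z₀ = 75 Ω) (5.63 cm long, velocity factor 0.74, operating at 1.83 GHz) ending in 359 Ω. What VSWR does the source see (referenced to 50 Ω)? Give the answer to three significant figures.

λ = v/f = 0.74·c / 1.83 GHz = 0.121 m
βl = 2π·l/λ = 2π × 0.464 = 167°
tan(βl) = -0.23
Z_in = Z_0·(Z_L + jZ_0·tanβl)/(Z_0 + jZ_L·tanβl) = 171 + j171 Ω
Γ_s = (Z_in − Z_s)/(Z_in + Z_s) = (121 + j171)/(221 + j171), |Γ_s| = 0.75
VSWR = (1 + |Γ_s|)/(1 − |Γ_s|)

VSWR ≈ 6.99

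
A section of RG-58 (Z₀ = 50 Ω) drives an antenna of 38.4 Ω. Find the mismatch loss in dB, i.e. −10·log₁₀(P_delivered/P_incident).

Γ = (38.4 − 50)/(38.4 + 50) = -0.131
|Γ|² = 0.0172, so P_del/P_inc = 1 − |Γ|² = 0.983
ML = −10·log₁₀(1 − |Γ|²)

mismatch loss ≈ 0.0754 dB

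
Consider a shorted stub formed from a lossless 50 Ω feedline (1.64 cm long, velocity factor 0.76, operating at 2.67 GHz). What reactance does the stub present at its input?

λ = v/f = 0.76·c / 2.67 GHz = 0.0854 m
βl = 2π·l/λ = 2π × 0.192 = 69.1°
tan(βl) = 2.62
For a shorted stub, Z_in = jZ_0·tan(βl)

X_in ≈ 131 Ω (inductive)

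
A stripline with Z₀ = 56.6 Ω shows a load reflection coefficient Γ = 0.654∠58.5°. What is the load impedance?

Z_L ≈ 43.5 + j84.8 Ω

Z_L = Z_0·(1 + Γ)/(1 − Γ) = 56.6·(1.34 + j0.558)/(0.658 − j0.558)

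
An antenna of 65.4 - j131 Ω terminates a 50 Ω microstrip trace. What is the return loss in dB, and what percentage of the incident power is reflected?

RL ≈ 2.43 dB; 57.1% of incident power reflected

Γ = (15.4 − j131)/(115.4 − j131), |Γ| = 0.756
RL = −20·log₁₀(0.756) = 2.43 dB
P_refl/P_inc = |Γ|² = 0.571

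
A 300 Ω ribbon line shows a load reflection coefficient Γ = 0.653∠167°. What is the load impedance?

Z_L ≈ 63.8 + j32.7 Ω

Z_L = Z_0·(1 + Γ)/(1 − Γ) = 300·(0.364 + j0.147)/(1.64 − j0.147)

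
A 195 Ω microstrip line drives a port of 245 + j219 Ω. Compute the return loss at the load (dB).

Γ = (50 + j219)/(440 + j219), |Γ| = 0.457
RL = −20·log₁₀|Γ| = −20·log₁₀(0.457)

RL ≈ 6.8 dB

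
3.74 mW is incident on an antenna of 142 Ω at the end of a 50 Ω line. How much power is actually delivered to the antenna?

P_delivered ≈ 2.88 mW

Γ = (142 − 50)/(142 + 50) = 0.479
|Γ|² = 0.23
P_refl = |Γ|²·P_inc = 0.859 mW, P_del = (1 − |Γ|²)·P_inc = 2.88 mW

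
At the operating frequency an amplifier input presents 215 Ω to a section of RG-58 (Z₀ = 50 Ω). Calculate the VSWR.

For a purely resistive load, VSWR = R_L/Z_0 or Z_0/R_L (whichever > 1) = 215/50

VSWR ≈ 4.3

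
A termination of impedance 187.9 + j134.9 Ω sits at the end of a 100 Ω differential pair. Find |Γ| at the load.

|Γ| ≈ 0.506

Γ = (Z_L − Z_0)/(Z_L + Z_0) = (87.9 + j134.9)/(287.9 + j134.9)
|Γ| = 161/318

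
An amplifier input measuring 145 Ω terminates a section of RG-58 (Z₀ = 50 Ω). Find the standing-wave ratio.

VSWR ≈ 2.9

Γ = (145 − 50)/(145 + 50) = 0.487
VSWR = (1 + 0.487)/(1 − 0.487)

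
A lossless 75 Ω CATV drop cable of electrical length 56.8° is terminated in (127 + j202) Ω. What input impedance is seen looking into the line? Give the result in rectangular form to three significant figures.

tan(βl) = tan(56.8°) = 1.53
Z_in = Z_0·(Z_L + jZ_0·tanβl)/(Z_0 + jZ_L·tanβl)
     = 75·(127 + j317)/(-234 + j194)

Z_in ≈ 25.8 − j80.2 Ω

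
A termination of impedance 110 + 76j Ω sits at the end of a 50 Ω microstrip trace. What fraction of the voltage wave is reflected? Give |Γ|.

Γ = (Z_L − Z_0)/(Z_L + Z_0) = (60 + j76)/(160 + j76)
|Γ| = 96.8/177

|Γ| ≈ 0.547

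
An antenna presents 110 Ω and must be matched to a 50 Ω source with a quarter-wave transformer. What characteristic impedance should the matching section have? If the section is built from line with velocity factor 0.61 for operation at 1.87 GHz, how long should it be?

Z_qwt ≈ 74.2 Ω; length ≈ 2.45 cm

Z_qwt = √(Z_0·R_L) = √(50 × 110) = √5500
λ = 0.61·c/f = 0.0979 m, so l = λ/4 = 0.0245 m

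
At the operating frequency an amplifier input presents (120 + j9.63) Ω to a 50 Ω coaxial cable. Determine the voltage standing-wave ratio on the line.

VSWR ≈ 2.42

Γ = (Z_L − Z_0)/(Z_L + Z_0) = (70 + j9.63)/(170 + j9.63)
|Γ| = 70.7/170 = 0.415
VSWR = (1 + |Γ|)/(1 − |Γ|) = 1.41/0.585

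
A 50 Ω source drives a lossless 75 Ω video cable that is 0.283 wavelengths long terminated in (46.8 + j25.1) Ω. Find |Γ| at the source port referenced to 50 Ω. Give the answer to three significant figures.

|Γ| ≈ 0.393

βl = 2π × 0.283 = 102°
tan(βl) = -4.75
Z_in = Z_0·(Z_L + jZ_0·tanβl)/(Z_0 + jZ_L·tanβl) = 71.2 − j46.4 Ω
Γ_s = (Z_in − Z_s)/(Z_in + Z_s) = (21.2 − j46.4)/(121 − j46.4), |Γ_s| = 0.393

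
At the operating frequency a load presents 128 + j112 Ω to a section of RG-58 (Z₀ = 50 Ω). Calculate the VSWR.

VSWR ≈ 4.7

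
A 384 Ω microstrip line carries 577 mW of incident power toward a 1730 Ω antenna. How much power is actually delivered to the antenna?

P_delivered ≈ 343 mW

Γ = (1730 − 384)/(1730 + 384) = 0.637
|Γ|² = 0.405
P_refl = |Γ|²·P_inc = 234 mW, P_del = (1 − |Γ|²)·P_inc = 343 mW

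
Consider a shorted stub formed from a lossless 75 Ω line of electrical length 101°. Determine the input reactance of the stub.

tan(βl) = -5.14
For a shorted stub, Z_in = jZ_0·tan(βl)

X_in ≈ -386 Ω (capacitive)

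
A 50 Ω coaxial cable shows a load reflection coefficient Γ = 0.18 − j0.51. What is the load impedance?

Z_L ≈ 37.9 − j54.7 Ω

Z_L = Z_0·(1 + Γ)/(1 − Γ) = 50·(1.18 − j0.51)/(0.82 + j0.51)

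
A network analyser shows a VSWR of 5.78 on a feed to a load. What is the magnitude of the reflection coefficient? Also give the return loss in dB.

|Γ| ≈ 0.705; return loss ≈ 3.04 dB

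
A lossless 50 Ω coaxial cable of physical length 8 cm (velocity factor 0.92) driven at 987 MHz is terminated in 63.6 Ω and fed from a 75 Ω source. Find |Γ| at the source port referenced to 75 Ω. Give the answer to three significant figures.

λ = v/f = 0.92·c / 987 MHz = 0.28 m
βl = 2π·l/λ = 2π × 0.286 = 103°
tan(βl) = -4.33
Z_in = Z_0·(Z_L + jZ_0·tanβl)/(Z_0 + jZ_L·tanβl) = 40.1 + j4.27 Ω
Γ_s = (Z_in − Z_s)/(Z_in + Z_s) = (-34.9 + j4.27)/(115 + j4.27), |Γ_s| = 0.305

|Γ| ≈ 0.305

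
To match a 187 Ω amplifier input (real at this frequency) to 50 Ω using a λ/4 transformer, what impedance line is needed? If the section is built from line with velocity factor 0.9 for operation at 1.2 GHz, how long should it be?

Z_qwt ≈ 96.7 Ω; length ≈ 5.62 cm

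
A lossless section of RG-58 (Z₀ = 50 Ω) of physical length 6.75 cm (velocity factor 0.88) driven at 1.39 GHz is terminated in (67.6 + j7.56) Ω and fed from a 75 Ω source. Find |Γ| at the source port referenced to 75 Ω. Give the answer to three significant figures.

λ = v/f = 0.88·c / 1.39 GHz = 0.19 m
βl = 2π·l/λ = 2π × 0.355 = 128°
tan(βl) = -1.28
Z_in = Z_0·(Z_L + jZ_0·tanβl)/(Z_0 + jZ_L·tanβl) = 40.3 + j11.2 Ω
Γ_s = (Z_in − Z_s)/(Z_in + Z_s) = (-34.7 + j11.2)/(115 + j11.2), |Γ_s| = 0.314

|Γ| ≈ 0.314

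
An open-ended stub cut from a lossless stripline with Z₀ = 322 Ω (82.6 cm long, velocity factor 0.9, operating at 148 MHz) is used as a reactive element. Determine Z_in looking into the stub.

λ = v/f = 0.9·c / 148 MHz = 1.82 m
βl = 2π·l/λ = 2π × 0.453 = 163°
tan(βl) = -0.306
For an open-ended stub, Z_in = −jZ_0·cot(βl) = −jZ_0/tan(βl)

Z_in ≈ +j1050 Ω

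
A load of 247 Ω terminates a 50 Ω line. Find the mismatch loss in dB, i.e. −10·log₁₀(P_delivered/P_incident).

Γ = (247 − 50)/(247 + 50) = 0.663
|Γ|² = 0.44, so P_del/P_inc = 1 − |Γ|² = 0.56
ML = −10·log₁₀(1 − |Γ|²)

mismatch loss ≈ 2.52 dB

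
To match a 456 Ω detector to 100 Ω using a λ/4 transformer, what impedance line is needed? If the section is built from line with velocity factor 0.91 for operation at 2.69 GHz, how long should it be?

Z_qwt = √(Z_0·R_L) = √(100 × 456) = √45600
λ = 0.91·c/f = 0.101 m, so l = λ/4 = 0.0254 m

Z_qwt ≈ 214 Ω; length ≈ 2.54 cm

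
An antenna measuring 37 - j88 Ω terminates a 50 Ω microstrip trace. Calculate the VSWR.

Γ = (Z_L − Z_0)/(Z_L + Z_0) = (-13 − j88)/(87 − j88)
|Γ| = 89/124 = 0.719
VSWR = (1 + |Γ|)/(1 − |Γ|) = 1.72/0.281

VSWR ≈ 6.11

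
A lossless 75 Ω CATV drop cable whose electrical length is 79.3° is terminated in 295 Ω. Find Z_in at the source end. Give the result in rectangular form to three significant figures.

tan(βl) = tan(79.3°) = 5.29
Z_in = Z_0·(Z_L + jZ_0·tanβl)/(Z_0 + jZ_L·tanβl)
     = 75·(295 + j397)/(75 + j1560)

Z_in ≈ 19.7 − j13.2 Ω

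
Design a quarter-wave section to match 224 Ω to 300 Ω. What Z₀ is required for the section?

Z_qwt ≈ 259 Ω

Z_qwt = √(Z_0·R_L) = √(300 × 224) = √67200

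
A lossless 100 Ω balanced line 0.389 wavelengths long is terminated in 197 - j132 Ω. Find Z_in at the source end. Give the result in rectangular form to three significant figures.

Z_in ≈ 123 + j127 Ω

βl = 2π × 0.389 = 140°
tan(βl) = tan(140°) = -0.838
Z_in = Z_0·(Z_L + jZ_0·tanβl)/(Z_0 + jZ_L·tanβl)
     = 100·(197 − j216)/(-10.6 − j165)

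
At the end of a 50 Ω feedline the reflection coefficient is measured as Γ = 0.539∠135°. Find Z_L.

Z_L ≈ 17.3 + j18.6 Ω

Z_L = Z_0·(1 + Γ)/(1 − Γ) = 50·(0.619 + j0.381)/(1.38 − j0.381)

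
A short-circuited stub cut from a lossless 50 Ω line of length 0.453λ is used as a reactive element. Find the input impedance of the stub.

βl = 2π × 0.453 = 163°
tan(βl) = -0.304
For a short-circuited stub, Z_in = jZ_0·tan(βl)

Z_in ≈ −j15.2 Ω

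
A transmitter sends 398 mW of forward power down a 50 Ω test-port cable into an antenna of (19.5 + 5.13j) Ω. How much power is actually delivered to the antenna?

|Γ| = |(-30.5 + j5.13)/(69.5 + j5.13)| = 0.444
|Γ|² = 0.197
P_refl = |Γ|²·P_inc = 78.4 mW, P_del = (1 − |Γ|²)·P_inc = 320 mW

P_delivered ≈ 320 mW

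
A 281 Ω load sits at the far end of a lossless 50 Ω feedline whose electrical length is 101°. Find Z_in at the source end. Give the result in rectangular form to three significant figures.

Z_in ≈ 9.22 + j9.4 Ω

tan(βl) = tan(101°) = -5.14
Z_in = Z_0·(Z_L + jZ_0·tanβl)/(Z_0 + jZ_L·tanβl)
     = 50·(281 − j257)/(50 − j1450)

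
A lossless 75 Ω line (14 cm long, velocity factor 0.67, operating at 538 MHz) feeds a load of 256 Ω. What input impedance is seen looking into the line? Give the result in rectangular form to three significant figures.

Z_in ≈ 40.4 + j63 Ω

λ = v/f = 0.67·c / 538 MHz = 0.374 m
βl = 2π·l/λ = 2π × 0.375 = 135°
tan(βl) = tan(135°) = -1
Z_in = Z_0·(Z_L + jZ_0·tanβl)/(Z_0 + jZ_L·tanβl)
     = 75·(256 − j75.3)/(75 − j257)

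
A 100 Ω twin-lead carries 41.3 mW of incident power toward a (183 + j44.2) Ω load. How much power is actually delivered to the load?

|Γ| = |(83 + j44.2)/(283 + j44.2)| = 0.328
|Γ|² = 0.108
P_refl = |Γ|²·P_inc = 4.45 mW, P_del = (1 − |Γ|²)·P_inc = 36.8 mW

P_delivered ≈ 36.8 mW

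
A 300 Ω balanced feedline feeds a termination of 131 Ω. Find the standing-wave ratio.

Γ = (131 − 300)/(131 + 300) = -0.392
VSWR = (1 + 0.392)/(1 − 0.392)

VSWR ≈ 2.29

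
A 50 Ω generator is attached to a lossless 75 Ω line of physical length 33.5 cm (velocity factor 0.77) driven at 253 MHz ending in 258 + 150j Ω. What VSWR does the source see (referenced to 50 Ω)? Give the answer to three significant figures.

VSWR ≈ 4.41

λ = v/f = 0.77·c / 253 MHz = 0.913 m
βl = 2π·l/λ = 2π × 0.367 = 132°
tan(βl) = -1.11
Z_in = Z_0·(Z_L + jZ_0·tanβl)/(Z_0 + jZ_L·tanβl) = 23.1 + j48.2 Ω
Γ_s = (Z_in − Z_s)/(Z_in + Z_s) = (-26.9 + j48.2)/(73.1 + j48.2), |Γ_s| = 0.63
VSWR = (1 + |Γ_s|)/(1 − |Γ_s|)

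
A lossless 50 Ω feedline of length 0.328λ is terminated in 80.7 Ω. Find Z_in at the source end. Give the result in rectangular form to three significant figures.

Z_in ≈ 35.9 + j14.8 Ω

βl = 2π × 0.328 = 118°
tan(βl) = tan(118°) = -1.87
Z_in = Z_0·(Z_L + jZ_0·tanβl)/(Z_0 + jZ_L·tanβl)
     = 50·(80.7 − j93.7)/(50 − j151)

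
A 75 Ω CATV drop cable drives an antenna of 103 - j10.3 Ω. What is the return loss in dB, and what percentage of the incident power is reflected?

Γ = (28 − j10.3)/(178 − j10.3), |Γ| = 0.167
RL = −20·log₁₀(0.167) = 15.5 dB
P_refl/P_inc = |Γ|² = 0.028

RL ≈ 15.5 dB; 2.8% of incident power reflected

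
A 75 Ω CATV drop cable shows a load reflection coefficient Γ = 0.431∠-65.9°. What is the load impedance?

Z_L ≈ 73.2 − j70.8 Ω

Z_L = Z_0·(1 + Γ)/(1 − Γ) = 75·(1.18 − j0.393)/(0.824 + j0.393)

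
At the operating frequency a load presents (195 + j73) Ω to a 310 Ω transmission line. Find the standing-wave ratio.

Γ = (Z_L − Z_0)/(Z_L + Z_0) = (-115 + j73)/(505 + j73)
|Γ| = 136/510 = 0.267
VSWR = (1 + |Γ|)/(1 − |Γ|) = 1.27/0.733

VSWR ≈ 1.73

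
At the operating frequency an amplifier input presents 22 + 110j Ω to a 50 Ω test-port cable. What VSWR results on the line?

Γ = (Z_L − Z_0)/(Z_L + Z_0) = (-28 + j110)/(72 + j110)
|Γ| = 114/131 = 0.863
VSWR = (1 + |Γ|)/(1 − |Γ|) = 1.86/0.137

VSWR ≈ 13.6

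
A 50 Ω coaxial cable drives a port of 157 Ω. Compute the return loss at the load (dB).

Γ = (157 − 50)/(157 + 50) = 0.517
RL = −20·log₁₀|Γ| = −20·log₁₀(0.517)

RL ≈ 5.73 dB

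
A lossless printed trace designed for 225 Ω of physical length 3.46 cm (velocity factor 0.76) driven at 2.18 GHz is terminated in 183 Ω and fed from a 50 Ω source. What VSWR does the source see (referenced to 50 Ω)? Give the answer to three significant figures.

VSWR ≈ 5.1

λ = v/f = 0.76·c / 2.18 GHz = 0.105 m
βl = 2π·l/λ = 2π × 0.331 = 119°
tan(βl) = -1.8
Z_in = Z_0·(Z_L + jZ_0·tanβl)/(Z_0 + jZ_L·tanβl) = 247 − j43.6 Ω
Γ_s = (Z_in − Z_s)/(Z_in + Z_s) = (197 − j43.6)/(297 − j43.6), |Γ_s| = 0.672
VSWR = (1 + |Γ_s|)/(1 − |Γ_s|)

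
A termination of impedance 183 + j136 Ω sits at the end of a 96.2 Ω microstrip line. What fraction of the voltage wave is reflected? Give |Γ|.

Γ = (Z_L − Z_0)/(Z_L + Z_0) = (86.8 + j136)/(279.2 + j136)
|Γ| = 161/311

|Γ| ≈ 0.52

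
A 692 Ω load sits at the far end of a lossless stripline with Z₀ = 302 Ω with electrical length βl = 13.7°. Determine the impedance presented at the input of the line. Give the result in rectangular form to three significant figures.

Z_in ≈ 559 − j239 Ω

tan(βl) = tan(13.7°) = 0.244
Z_in = Z_0·(Z_L + jZ_0·tanβl)/(Z_0 + jZ_L·tanβl)
     = 302·(692 + j73.6)/(302 + j169)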